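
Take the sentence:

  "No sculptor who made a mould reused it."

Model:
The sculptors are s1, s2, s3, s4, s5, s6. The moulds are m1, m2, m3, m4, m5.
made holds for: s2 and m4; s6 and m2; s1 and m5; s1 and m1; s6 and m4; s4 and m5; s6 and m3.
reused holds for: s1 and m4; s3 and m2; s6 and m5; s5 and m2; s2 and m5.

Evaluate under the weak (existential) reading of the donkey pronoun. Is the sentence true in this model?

True

"it" takes "a mould" as antecedent — a donkey pronoun bound across the clause boundary.
Truth condition: for no (s,m) with made(s,m) does reused(s,m) hold.
Restrictor pairs — does the scope hold? (s1,m1):fails  (s1,m5):fails  (s2,m4):fails  (s4,m5):fails  (s6,m2):fails  (s6,m3):fails  (s6,m4):fails
Scope holds for no restrictor pair, so the sentence is true.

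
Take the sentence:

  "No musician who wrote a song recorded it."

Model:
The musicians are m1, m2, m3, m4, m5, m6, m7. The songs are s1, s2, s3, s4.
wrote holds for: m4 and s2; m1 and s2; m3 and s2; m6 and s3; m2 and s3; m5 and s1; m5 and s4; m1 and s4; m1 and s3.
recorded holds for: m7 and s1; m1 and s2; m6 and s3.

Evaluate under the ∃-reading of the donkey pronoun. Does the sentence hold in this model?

False

"it" takes "a song" as antecedent — a donkey pronoun bound across the clause boundary.
Truth condition: for no (m,s) with wrote(m,s) does recorded(m,s) hold.
Restrictor pairs — does the scope hold? (m1,s2):holds  (m1,s3):fails  (m1,s4):fails  (m2,s3):fails  (m3,s2):fails  (m4,s2):fails  (m5,s1):fails  (m5,s4):fails  (m6,s3):holds
Scope holds for 2 pair(s), so the sentence is false.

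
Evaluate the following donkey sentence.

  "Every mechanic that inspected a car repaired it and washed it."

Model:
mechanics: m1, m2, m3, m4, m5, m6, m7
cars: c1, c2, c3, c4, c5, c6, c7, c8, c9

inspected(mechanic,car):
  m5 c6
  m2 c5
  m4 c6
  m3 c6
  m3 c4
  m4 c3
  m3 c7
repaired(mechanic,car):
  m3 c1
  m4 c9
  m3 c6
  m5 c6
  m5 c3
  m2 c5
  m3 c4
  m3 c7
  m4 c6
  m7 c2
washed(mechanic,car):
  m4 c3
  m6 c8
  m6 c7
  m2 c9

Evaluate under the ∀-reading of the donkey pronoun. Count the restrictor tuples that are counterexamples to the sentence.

7

"it" takes "a car" as antecedent — a donkey pronoun bound across the clause boundary.
Strong reading: for every (m,c) with inspected(m,c), repaired(m,c) ∧ washed(m,c).
Restrictor pairs: (m2,c5) ✗  (m3,c4) ✗  (m3,c6) ✗  (m3,c7) ✗  (m4,c3) ✗  (m4,c6) ✗  (m5,c6) ✗
Counterexamples (restrictor pairs failing the scope): 7.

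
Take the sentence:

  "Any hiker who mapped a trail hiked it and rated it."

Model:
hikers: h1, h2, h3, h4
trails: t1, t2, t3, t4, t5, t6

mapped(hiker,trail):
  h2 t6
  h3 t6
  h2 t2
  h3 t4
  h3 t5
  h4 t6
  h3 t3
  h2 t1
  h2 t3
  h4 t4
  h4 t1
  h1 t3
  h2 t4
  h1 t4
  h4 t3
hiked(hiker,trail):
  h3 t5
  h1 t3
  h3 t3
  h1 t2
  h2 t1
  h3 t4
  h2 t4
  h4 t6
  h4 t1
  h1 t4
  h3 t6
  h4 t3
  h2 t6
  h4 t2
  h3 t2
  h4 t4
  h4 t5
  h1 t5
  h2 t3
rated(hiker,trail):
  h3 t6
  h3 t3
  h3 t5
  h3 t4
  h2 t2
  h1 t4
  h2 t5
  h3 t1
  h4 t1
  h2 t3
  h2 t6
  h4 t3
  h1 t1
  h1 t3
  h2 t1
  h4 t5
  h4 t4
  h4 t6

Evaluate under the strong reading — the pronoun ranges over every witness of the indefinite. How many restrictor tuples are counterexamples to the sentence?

2

"it" takes "a trail" as antecedent — a donkey pronoun bound across the clause boundary.
Strong reading: for every (h,t) with mapped(h,t), hiked(h,t) ∧ rated(h,t).
Restrictor pairs: (h1,t3) ✓  (h1,t4) ✓  (h2,t1) ✓  (h2,t2) ✗  (h2,t3) ✓  (h2,t4) ✗  (h2,t6) ✓  (h3,t3) ✓  (h3,t4) ✓  (h3,t5) ✓  (h3,t6) ✓  (h4,t1) ✓  (h4,t3) ✓  (h4,t4) ✓  (h4,t6) ✓
Counterexamples (restrictor pairs failing the scope): 2.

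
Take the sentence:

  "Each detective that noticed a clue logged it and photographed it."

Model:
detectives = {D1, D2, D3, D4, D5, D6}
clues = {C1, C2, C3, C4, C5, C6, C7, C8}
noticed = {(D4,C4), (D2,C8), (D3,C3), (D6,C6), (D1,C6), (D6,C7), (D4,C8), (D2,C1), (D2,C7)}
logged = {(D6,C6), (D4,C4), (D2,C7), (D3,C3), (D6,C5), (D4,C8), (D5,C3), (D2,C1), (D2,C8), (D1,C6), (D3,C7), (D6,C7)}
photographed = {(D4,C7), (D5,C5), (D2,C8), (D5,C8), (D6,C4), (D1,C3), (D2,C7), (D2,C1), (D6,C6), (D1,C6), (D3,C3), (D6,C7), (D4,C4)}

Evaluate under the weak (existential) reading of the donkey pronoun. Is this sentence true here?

True

"it" takes "a clue" as antecedent — a donkey pronoun bound across the clause boundary.
Weak reading: every detective d with some noticed-clue has at least one noticed-clue c such that logged(d,c) ∧ photographed(d,c).
Per detective: D1:✓  D2:✓  D3:✓  D4:✓  D6:✓
Every detective in the restrictor has a witness.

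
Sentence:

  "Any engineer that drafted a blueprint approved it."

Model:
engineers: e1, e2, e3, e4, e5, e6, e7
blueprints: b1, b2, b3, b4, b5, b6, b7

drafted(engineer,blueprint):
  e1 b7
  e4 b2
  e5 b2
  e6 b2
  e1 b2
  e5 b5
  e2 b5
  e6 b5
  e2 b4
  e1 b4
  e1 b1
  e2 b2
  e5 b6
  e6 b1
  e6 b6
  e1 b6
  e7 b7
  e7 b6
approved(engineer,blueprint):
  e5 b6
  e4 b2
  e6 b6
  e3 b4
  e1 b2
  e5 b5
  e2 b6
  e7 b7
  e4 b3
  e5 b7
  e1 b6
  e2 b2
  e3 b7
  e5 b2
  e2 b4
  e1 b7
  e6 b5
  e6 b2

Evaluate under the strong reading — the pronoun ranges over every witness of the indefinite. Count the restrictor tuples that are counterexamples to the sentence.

5

"it" takes "a blueprint" as antecedent — a donkey pronoun bound across the clause boundary.
Strong reading: for every (e,b) with drafted(e,b), approved(e,b).
Restrictor pairs: (e1,b1) ✗  (e1,b2) ✓  (e1,b4) ✗  (e1,b6) ✓  (e1,b7) ✓  (e2,b2) ✓  (e2,b4) ✓  (e2,b5) ✗  (e4,b2) ✓  (e5,b2) ✓  (e5,b5) ✓  (e5,b6) ✓  (e6,b1) ✗  (e6,b2) ✓  (e6,b5) ✓  (e6,b6) ✓  (e7,b6) ✗  (e7,b7) ✓
Counterexamples (restrictor pairs failing the scope): 5.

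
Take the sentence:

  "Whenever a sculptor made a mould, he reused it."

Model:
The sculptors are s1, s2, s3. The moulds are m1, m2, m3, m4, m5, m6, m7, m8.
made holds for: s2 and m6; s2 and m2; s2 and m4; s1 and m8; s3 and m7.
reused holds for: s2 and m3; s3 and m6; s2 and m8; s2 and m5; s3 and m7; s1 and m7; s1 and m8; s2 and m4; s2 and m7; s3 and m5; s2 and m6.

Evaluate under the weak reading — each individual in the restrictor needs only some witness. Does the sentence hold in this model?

"it" takes "a mould" as antecedent — a donkey pronoun bound across the clause boundary.
Weak reading: every sculptor s with some made-mould has at least one made-mould m such that reused(s,m).
Per sculptor: s1:✓  s2:✓  s3:✓
Every sculptor in the restrictor has a witness.

True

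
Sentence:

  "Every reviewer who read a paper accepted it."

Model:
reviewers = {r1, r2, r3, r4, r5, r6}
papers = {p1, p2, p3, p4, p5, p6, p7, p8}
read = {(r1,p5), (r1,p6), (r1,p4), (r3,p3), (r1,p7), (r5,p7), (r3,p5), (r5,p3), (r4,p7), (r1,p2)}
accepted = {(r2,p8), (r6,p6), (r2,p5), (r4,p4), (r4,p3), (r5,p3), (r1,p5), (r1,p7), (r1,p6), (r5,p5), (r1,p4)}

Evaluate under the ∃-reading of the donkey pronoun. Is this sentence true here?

False

"it" takes "a paper" as antecedent — a donkey pronoun bound across the clause boundary.
Weak reading: every reviewer r with some read-paper has at least one read-paper p such that accepted(r,p).
Per reviewer: r1:✓  r3:✗  r4:✗  r5:✓
r3 has no witness among its read-papers.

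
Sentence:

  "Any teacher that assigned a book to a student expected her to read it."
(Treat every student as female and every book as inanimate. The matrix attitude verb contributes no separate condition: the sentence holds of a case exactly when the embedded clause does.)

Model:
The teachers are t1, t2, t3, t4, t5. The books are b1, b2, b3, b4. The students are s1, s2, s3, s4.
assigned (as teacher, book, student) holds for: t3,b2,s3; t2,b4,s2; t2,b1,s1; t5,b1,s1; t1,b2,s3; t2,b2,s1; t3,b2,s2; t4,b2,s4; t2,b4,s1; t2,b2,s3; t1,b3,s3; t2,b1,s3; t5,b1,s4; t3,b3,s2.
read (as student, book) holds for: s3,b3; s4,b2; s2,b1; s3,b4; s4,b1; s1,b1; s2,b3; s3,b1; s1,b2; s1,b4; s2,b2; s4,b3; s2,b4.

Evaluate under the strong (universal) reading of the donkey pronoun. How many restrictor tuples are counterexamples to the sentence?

3

"her" takes "a student" as antecedent and "it" takes "a book"; both are donkey pronouns co-varying with the restrictor.
Strong reading: for every (t,b,s) with assigned(t,b,s), read(s,b).
Restrictor triples: (t1,b2,s3)→read(s3,b2) ✗  (t1,b3,s3)→read(s3,b3) ✓  (t2,b1,s1)→read(s1,b1) ✓  (t2,b1,s3)→read(s3,b1) ✓  (t2,b2,s1)→read(s1,b2) ✓  (t2,b2,s3)→read(s3,b2) ✗  (t2,b4,s1)→read(s1,b4) ✓  (t2,b4,s2)→read(s2,b4) ✓  (t3,b2,s2)→read(s2,b2) ✓  (t3,b2,s3)→read(s3,b2) ✗  (t3,b3,s2)→read(s2,b3) ✓  (t4,b2,s4)→read(s4,b2) ✓  (t5,b1,s1)→read(s1,b1) ✓  (t5,b1,s4)→read(s4,b1) ✓
Counterexamples (restrictor triples failing the scope): 3.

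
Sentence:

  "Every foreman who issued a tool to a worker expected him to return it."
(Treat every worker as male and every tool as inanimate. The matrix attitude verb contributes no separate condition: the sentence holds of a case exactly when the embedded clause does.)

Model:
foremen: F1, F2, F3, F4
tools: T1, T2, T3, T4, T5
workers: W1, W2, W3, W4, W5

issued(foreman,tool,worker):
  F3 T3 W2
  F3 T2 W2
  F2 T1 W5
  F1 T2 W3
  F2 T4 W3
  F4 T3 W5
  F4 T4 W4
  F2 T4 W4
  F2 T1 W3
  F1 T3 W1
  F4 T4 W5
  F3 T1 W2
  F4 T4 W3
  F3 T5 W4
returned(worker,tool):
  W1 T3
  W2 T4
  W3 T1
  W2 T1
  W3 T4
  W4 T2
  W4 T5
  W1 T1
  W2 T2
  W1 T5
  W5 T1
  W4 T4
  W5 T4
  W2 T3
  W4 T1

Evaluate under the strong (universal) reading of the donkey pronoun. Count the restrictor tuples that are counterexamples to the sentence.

2

"him" takes "a worker" as antecedent and "it" takes "a tool"; both are donkey pronouns co-varying with the restrictor.
Strong reading: for every (f,t,w) with issued(f,t,w), returned(w,t).
Restrictor triples: (F1,T2,W3)→returned(W3,T2) ✗  (F1,T3,W1)→returned(W1,T3) ✓  (F2,T1,W3)→returned(W3,T1) ✓  (F2,T1,W5)→returned(W5,T1) ✓  (F2,T4,W3)→returned(W3,T4) ✓  (F2,T4,W4)→returned(W4,T4) ✓  (F3,T1,W2)→returned(W2,T1) ✓  (F3,T2,W2)→returned(W2,T2) ✓  (F3,T3,W2)→returned(W2,T3) ✓  (F3,T5,W4)→returned(W4,T5) ✓  (F4,T3,W5)→returned(W5,T3) ✗  (F4,T4,W3)→returned(W3,T4) ✓  (F4,T4,W4)→returned(W4,T4) ✓  (F4,T4,W5)→returned(W5,T4) ✓
Counterexamples (restrictor triples failing the scope): 2.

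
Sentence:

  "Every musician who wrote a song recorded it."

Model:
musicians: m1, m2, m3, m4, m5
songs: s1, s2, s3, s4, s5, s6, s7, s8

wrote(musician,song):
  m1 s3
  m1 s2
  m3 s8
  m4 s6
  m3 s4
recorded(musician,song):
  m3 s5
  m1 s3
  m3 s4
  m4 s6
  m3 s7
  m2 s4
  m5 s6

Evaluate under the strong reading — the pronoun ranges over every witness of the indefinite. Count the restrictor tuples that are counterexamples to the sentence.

"it" takes "a song" as antecedent — a donkey pronoun bound across the clause boundary.
Strong reading: for every (m,s) with wrote(m,s), recorded(m,s).
Restrictor pairs: (m1,s2) ✗  (m1,s3) ✓  (m3,s4) ✓  (m3,s8) ✗  (m4,s6) ✓
Counterexamples (restrictor pairs failing the scope): 2.

2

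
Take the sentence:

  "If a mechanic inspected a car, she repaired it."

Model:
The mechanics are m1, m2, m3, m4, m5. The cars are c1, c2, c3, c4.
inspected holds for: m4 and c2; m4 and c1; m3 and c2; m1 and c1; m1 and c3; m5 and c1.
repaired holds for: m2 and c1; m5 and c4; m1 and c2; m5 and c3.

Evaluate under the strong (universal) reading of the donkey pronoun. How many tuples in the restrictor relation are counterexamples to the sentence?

"it" takes "a car" as antecedent — a donkey pronoun bound across the clause boundary.
Strong reading: for every (m,c) with inspected(m,c), repaired(m,c).
Restrictor pairs: (m1,c1) ✗  (m1,c3) ✗  (m3,c2) ✗  (m4,c1) ✗  (m4,c2) ✗  (m5,c1) ✗
Counterexamples (restrictor pairs failing the scope): 6.

6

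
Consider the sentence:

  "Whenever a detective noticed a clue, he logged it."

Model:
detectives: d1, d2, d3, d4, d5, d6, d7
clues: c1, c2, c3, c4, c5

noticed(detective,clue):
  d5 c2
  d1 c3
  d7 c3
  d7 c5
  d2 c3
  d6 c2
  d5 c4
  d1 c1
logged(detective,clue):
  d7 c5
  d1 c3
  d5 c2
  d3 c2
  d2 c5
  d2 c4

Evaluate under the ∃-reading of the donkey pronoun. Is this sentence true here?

False

"it" takes "a clue" as antecedent — a donkey pronoun bound across the clause boundary.
Weak reading: every detective d with some noticed-clue has at least one noticed-clue c such that logged(d,c).
Per detective: d1:✓  d2:✗  d5:✓  d6:✗  d7:✓
d2 has no witness among its noticed-clues.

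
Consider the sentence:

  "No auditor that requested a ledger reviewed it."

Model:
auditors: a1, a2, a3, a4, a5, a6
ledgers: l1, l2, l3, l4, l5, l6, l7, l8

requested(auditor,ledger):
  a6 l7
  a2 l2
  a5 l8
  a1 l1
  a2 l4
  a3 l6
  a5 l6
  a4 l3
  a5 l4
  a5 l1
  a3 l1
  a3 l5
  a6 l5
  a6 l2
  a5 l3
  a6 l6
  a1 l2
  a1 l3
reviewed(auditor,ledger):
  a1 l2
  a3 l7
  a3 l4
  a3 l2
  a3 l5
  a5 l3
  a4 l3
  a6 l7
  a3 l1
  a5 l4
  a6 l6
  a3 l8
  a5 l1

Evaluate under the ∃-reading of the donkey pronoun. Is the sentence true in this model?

False

"it" takes "a ledger" as antecedent — a donkey pronoun bound across the clause boundary.
Truth condition: for no (a,l) with requested(a,l) does reviewed(a,l) hold.
Restrictor pairs — does the scope hold? (a1,l1):fails  (a1,l2):holds  (a1,l3):fails  (a2,l2):fails  (a2,l4):fails  (a3,l1):holds  (a3,l5):holds  (a3,l6):fails  (a4,l3):holds  (a5,l1):holds  (a5,l3):holds  (a5,l4):holds  (a5,l6):fails  (a5,l8):fails  (a6,l2):fails  (a6,l5):fails  (a6,l6):holds  (a6,l7):holds
Scope holds for 9 pair(s), so the sentence is false.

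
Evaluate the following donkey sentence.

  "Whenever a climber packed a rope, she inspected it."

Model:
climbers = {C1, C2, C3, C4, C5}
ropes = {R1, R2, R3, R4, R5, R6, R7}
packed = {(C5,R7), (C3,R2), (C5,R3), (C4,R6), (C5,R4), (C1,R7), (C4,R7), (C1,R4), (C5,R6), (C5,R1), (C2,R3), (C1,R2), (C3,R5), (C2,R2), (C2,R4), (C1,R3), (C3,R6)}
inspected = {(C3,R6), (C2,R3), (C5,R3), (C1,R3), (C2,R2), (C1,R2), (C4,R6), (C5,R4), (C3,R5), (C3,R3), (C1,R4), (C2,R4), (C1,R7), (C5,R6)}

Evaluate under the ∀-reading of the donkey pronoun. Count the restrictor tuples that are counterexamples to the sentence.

4

"it" takes "a rope" as antecedent — a donkey pronoun bound across the clause boundary.
Strong reading: for every (c,r) with packed(c,r), inspected(c,r).
Restrictor pairs: (C1,R2) ✓  (C1,R3) ✓  (C1,R4) ✓  (C1,R7) ✓  (C2,R2) ✓  (C2,R3) ✓  (C2,R4) ✓  (C3,R2) ✗  (C3,R5) ✓  (C3,R6) ✓  (C4,R6) ✓  (C4,R7) ✗  (C5,R1) ✗  (C5,R3) ✓  (C5,R4) ✓  (C5,R6) ✓  (C5,R7) ✗
Counterexamples (restrictor pairs failing the scope): 4.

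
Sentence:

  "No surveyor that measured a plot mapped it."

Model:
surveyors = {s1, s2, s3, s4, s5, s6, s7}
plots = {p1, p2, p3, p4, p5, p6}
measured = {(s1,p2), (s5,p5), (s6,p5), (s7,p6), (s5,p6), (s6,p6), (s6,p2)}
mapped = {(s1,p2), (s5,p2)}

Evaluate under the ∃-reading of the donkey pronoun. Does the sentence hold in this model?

"it" takes "a plot" as antecedent — a donkey pronoun bound across the clause boundary.
Truth condition: for no (s,p) with measured(s,p) does mapped(s,p) hold.
Restrictor pairs — does the scope hold? (s1,p2):holds  (s5,p5):fails  (s5,p6):fails  (s6,p2):fails  (s6,p5):fails  (s6,p6):fails  (s7,p6):fails
Scope holds for 1 pair(s), so the sentence is false.

False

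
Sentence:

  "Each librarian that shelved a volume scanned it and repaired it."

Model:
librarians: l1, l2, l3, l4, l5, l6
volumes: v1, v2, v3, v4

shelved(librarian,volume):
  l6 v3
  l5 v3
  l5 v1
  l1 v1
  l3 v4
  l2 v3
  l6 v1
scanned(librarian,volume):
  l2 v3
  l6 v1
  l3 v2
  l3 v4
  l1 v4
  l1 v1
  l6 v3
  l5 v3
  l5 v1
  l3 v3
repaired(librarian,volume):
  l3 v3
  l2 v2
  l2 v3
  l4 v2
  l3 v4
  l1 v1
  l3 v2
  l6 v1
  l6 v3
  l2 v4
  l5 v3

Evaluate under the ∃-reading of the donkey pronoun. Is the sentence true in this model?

"it" takes "a volume" as antecedent — a donkey pronoun bound across the clause boundary.
Weak reading: every librarian l with some shelved-volume has at least one shelved-volume v such that scanned(l,v) ∧ repaired(l,v).
Per librarian: l1:✓  l2:✓  l3:✓  l5:✓  l6:✓
Every librarian in the restrictor has a witness.

True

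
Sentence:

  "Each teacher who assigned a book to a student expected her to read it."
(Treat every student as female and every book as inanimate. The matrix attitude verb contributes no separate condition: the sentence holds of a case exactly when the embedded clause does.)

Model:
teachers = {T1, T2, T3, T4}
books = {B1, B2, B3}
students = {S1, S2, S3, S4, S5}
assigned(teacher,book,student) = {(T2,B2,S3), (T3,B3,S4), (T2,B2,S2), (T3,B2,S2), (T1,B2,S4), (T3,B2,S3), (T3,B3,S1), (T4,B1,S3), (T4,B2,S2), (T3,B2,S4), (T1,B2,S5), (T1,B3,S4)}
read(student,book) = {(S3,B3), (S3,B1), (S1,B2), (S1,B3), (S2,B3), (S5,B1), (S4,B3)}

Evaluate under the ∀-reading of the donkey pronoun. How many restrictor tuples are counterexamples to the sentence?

"her" takes "a student" as antecedent and "it" takes "a book"; both are donkey pronouns co-varying with the restrictor.
Strong reading: for every (t,b,s) with assigned(t,b,s), read(s,b).
Restrictor triples: (T1,B2,S4)→read(S4,B2) ✗  (T1,B2,S5)→read(S5,B2) ✗  (T1,B3,S4)→read(S4,B3) ✓  (T2,B2,S2)→read(S2,B2) ✗  (T2,B2,S3)→read(S3,B2) ✗  (T3,B2,S2)→read(S2,B2) ✗  (T3,B2,S3)→read(S3,B2) ✗  (T3,B2,S4)→read(S4,B2) ✗  (T3,B3,S1)→read(S1,B3) ✓  (T3,B3,S4)→read(S4,B3) ✓  (T4,B1,S3)→read(S3,B1) ✓  (T4,B2,S2)→read(S2,B2) ✗
Counterexamples (restrictor triples failing the scope): 8.

8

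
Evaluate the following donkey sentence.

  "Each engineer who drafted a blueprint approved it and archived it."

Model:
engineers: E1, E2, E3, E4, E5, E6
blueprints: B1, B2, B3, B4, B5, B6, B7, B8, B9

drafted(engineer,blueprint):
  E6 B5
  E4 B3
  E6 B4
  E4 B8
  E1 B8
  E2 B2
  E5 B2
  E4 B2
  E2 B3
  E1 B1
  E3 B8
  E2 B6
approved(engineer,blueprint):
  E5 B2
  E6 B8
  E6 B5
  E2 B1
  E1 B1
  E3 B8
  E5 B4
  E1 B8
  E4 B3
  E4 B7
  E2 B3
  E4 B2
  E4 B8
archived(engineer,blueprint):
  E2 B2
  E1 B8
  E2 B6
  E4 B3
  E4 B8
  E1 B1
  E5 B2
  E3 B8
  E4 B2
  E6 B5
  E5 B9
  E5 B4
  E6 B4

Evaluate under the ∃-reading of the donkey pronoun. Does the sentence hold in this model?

"it" takes "a blueprint" as antecedent — a donkey pronoun bound across the clause boundary.
Weak reading: every engineer e with some drafted-blueprint has at least one drafted-blueprint b such that approved(e,b) ∧ archived(e,b).
Per engineer: E1:✓  E2:✗  E3:✓  E4:✓  E5:✓  E6:✓
E2 has no witness among its drafted-blueprints.

False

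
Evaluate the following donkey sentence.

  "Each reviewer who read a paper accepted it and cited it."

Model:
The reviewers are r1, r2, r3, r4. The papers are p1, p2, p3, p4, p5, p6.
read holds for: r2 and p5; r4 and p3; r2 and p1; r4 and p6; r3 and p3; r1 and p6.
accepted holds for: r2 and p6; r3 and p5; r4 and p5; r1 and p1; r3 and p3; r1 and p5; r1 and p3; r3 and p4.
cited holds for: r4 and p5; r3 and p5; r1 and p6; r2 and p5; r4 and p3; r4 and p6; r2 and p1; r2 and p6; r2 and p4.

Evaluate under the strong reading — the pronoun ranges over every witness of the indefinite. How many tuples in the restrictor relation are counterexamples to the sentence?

6

"it" takes "a paper" as antecedent — a donkey pronoun bound across the clause boundary.
Strong reading: for every (r,p) with read(r,p), accepted(r,p) ∧ cited(r,p).
Restrictor pairs: (r1,p6) ✗  (r2,p1) ✗  (r2,p5) ✗  (r3,p3) ✗  (r4,p3) ✗  (r4,p6) ✗
Counterexamples (restrictor pairs failing the scope): 6.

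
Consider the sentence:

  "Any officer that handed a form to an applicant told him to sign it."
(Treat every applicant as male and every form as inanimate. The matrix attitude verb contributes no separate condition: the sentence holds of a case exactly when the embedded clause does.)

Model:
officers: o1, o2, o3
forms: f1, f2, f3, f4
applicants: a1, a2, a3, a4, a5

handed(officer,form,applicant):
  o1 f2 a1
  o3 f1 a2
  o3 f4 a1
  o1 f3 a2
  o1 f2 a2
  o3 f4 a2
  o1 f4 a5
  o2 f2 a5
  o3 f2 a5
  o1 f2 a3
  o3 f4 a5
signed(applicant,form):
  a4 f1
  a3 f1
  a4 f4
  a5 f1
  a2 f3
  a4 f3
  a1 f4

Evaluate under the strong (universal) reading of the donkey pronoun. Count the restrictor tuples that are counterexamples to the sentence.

"him" takes "an applicant" as antecedent and "it" takes "a form"; both are donkey pronouns co-varying with the restrictor.
Strong reading: for every (o,f,a) with handed(o,f,a), signed(a,f).
Restrictor triples: (o1,f2,a1)→signed(a1,f2) ✗  (o1,f2,a2)→signed(a2,f2) ✗  (o1,f2,a3)→signed(a3,f2) ✗  (o1,f3,a2)→signed(a2,f3) ✓  (o1,f4,a5)→signed(a5,f4) ✗  (o2,f2,a5)→signed(a5,f2) ✗  (o3,f1,a2)→signed(a2,f1) ✗  (o3,f2,a5)→signed(a5,f2) ✗  (o3,f4,a1)→signed(a1,f4) ✓  (o3,f4,a2)→signed(a2,f4) ✗  (o3,f4,a5)→signed(a5,f4) ✗
Counterexamples (restrictor triples failing the scope): 9.

9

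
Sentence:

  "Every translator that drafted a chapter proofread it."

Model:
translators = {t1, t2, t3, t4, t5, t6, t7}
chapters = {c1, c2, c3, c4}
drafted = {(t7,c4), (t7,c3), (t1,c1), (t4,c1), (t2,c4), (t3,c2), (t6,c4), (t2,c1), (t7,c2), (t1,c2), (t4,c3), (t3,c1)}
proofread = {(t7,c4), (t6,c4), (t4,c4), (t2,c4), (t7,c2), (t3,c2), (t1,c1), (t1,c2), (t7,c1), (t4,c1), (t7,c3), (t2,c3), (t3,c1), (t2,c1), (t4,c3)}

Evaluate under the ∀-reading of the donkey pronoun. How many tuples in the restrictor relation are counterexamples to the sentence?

"it" takes "a chapter" as antecedent — a donkey pronoun bound across the clause boundary.
Strong reading: for every (t,c) with drafted(t,c), proofread(t,c).
Restrictor pairs: (t1,c1) ✓  (t1,c2) ✓  (t2,c1) ✓  (t2,c4) ✓  (t3,c1) ✓  (t3,c2) ✓  (t4,c1) ✓  (t4,c3) ✓  (t6,c4) ✓  (t7,c2) ✓  (t7,c3) ✓  (t7,c4) ✓
Counterexamples (restrictor pairs failing the scope): 0.

0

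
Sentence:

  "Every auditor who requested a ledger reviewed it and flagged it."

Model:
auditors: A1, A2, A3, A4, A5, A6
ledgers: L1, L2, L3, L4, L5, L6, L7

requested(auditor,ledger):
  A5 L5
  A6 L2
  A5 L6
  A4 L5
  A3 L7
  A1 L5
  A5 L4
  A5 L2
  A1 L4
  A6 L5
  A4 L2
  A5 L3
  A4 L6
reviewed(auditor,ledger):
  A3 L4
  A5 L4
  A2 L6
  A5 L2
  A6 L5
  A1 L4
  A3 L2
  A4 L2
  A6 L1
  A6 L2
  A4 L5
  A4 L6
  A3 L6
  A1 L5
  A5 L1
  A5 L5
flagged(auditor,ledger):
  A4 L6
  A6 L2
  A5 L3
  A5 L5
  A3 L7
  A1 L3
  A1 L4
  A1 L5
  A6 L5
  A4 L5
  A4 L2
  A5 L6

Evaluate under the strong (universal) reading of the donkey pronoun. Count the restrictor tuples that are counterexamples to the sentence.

"it" takes "a ledger" as antecedent — a donkey pronoun bound across the clause boundary.
Strong reading: for every (a,l) with requested(a,l), reviewed(a,l) ∧ flagged(a,l).
Restrictor pairs: (A1,L4) ✓  (A1,L5) ✓  (A3,L7) ✗  (A4,L2) ✓  (A4,L5) ✓  (A4,L6) ✓  (A5,L2) ✗  (A5,L3) ✗  (A5,L4) ✗  (A5,L5) ✓  (A5,L6) ✗  (A6,L2) ✓  (A6,L5) ✓
Counterexamples (restrictor pairs failing the scope): 5.

5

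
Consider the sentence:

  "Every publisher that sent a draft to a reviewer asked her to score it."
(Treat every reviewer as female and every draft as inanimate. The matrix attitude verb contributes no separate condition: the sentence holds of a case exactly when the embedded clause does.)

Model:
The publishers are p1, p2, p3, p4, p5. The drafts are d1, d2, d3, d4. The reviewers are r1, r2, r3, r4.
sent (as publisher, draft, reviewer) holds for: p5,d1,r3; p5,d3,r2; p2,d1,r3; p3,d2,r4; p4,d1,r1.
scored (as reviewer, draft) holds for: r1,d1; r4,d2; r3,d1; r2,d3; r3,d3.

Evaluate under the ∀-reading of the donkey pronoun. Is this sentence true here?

"her" takes "a reviewer" as antecedent and "it" takes "a draft"; both are donkey pronouns co-varying with the restrictor.
Strong reading: for every (p,d,r) with sent(p,d,r), scored(r,d).
Restrictor triples: (p2,d1,r3)→scored(r3,d1) ✓  (p3,d2,r4)→scored(r4,d2) ✓  (p4,d1,r1)→scored(r1,d1) ✓  (p5,d1,r3)→scored(r3,d1) ✓  (p5,d3,r2)→scored(r2,d3) ✓
Every restrictor triple satisfies the scope.

True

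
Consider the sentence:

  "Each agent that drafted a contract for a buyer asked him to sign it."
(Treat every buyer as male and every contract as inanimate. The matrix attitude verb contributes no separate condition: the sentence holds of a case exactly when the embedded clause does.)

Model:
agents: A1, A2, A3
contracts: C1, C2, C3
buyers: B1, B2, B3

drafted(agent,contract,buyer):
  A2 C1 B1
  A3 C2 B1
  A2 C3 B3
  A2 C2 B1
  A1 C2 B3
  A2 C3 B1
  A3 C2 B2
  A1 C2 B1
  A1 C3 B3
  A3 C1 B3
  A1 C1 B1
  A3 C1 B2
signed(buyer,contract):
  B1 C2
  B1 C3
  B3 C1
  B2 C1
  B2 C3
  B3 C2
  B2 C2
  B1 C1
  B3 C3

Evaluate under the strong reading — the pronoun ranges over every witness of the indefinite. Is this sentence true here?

True

"him" takes "a buyer" as antecedent and "it" takes "a contract"; both are donkey pronouns co-varying with the restrictor.
Strong reading: for every (a,c,b) with drafted(a,c,b), signed(b,c).
Restrictor triples: (A1,C1,B1)→signed(B1,C1) ✓  (A1,C2,B1)→signed(B1,C2) ✓  (A1,C2,B3)→signed(B3,C2) ✓  (A1,C3,B3)→signed(B3,C3) ✓  (A2,C1,B1)→signed(B1,C1) ✓  (A2,C2,B1)→signed(B1,C2) ✓  (A2,C3,B1)→signed(B1,C3) ✓  (A2,C3,B3)→signed(B3,C3) ✓  (A3,C1,B2)→signed(B2,C1) ✓  (A3,C1,B3)→signed(B3,C1) ✓  (A3,C2,B1)→signed(B1,C2) ✓  (A3,C2,B2)→signed(B2,C2) ✓
Every restrictor triple satisfies the scope.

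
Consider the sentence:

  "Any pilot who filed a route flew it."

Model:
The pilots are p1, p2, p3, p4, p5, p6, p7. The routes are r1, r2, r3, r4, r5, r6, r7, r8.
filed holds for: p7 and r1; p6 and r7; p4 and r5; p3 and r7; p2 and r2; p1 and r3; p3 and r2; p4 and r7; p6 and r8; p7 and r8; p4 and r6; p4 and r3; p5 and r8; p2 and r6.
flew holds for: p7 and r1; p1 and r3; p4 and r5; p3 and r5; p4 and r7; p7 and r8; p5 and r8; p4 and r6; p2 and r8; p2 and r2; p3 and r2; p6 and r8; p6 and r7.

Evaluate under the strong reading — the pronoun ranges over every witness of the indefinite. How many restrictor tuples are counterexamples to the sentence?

3

"it" takes "a route" as antecedent — a donkey pronoun bound across the clause boundary.
Strong reading: for every (p,r) with filed(p,r), flew(p,r).
Restrictor pairs: (p1,r3) ✓  (p2,r2) ✓  (p2,r6) ✗  (p3,r2) ✓  (p3,r7) ✗  (p4,r3) ✗  (p4,r5) ✓  (p4,r6) ✓  (p4,r7) ✓  (p5,r8) ✓  (p6,r7) ✓  (p6,r8) ✓  (p7,r1) ✓  (p7,r8) ✓
Counterexamples (restrictor pairs failing the scope): 3.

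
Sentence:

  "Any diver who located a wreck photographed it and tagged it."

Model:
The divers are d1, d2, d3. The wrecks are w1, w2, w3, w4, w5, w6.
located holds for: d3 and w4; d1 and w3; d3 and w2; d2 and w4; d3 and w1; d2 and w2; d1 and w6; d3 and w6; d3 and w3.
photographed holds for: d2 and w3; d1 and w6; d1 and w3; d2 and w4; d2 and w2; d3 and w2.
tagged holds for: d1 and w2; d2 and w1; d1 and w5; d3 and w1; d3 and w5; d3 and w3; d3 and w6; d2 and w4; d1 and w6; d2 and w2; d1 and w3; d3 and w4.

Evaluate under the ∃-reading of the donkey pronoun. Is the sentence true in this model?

False

"it" takes "a wreck" as antecedent — a donkey pronoun bound across the clause boundary.
Weak reading: every diver d with some located-wreck has at least one located-wreck w such that photographed(d,w) ∧ tagged(d,w).
Per diver: d1:✓  d2:✓  d3:✗
d3 has no witness among its located-wrecks.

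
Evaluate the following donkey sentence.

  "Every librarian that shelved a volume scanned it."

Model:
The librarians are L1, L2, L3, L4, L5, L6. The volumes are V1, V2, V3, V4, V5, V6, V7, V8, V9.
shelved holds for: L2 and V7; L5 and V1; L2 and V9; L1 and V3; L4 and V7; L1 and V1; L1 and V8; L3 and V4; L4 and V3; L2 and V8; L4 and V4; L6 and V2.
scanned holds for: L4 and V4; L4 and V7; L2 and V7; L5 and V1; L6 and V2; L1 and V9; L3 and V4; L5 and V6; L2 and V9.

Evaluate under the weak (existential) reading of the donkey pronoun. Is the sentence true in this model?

"it" takes "a volume" as antecedent — a donkey pronoun bound across the clause boundary.
Weak reading: every librarian l with some shelved-volume has at least one shelved-volume v such that scanned(l,v).
Per librarian: L1:✗  L2:✓  L3:✓  L4:✓  L5:✓  L6:✓
L1 has no witness among its shelved-volumes.

False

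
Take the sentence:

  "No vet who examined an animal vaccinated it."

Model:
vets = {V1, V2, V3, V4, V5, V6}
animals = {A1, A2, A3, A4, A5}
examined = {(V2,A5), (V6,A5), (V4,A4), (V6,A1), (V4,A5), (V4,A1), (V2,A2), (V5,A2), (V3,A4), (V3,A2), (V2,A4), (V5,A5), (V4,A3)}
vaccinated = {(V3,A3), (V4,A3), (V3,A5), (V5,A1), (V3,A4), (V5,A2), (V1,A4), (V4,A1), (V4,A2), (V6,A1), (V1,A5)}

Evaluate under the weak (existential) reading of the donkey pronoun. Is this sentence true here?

"it" takes "an animal" as antecedent — a donkey pronoun bound across the clause boundary.
Truth condition: for no (v,a) with examined(v,a) does vaccinated(v,a) hold.
Restrictor pairs — does the scope hold? (V2,A2):fails  (V2,A4):fails  (V2,A5):fails  (V3,A2):fails  (V3,A4):holds  (V4,A1):holds  (V4,A3):holds  (V4,A4):fails  (V4,A5):fails  (V5,A2):holds  (V5,A5):fails  (V6,A1):holds  (V6,A5):fails
Scope holds for 5 pair(s), so the sentence is false.

False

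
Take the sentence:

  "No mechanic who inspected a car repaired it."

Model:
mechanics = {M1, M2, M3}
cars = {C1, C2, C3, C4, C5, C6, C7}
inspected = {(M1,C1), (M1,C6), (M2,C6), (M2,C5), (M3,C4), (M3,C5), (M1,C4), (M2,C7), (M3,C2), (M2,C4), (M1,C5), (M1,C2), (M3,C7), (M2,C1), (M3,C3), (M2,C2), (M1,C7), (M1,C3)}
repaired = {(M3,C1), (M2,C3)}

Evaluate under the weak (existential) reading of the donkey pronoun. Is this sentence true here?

"it" takes "a car" as antecedent — a donkey pronoun bound across the clause boundary.
Truth condition: for no (m,c) with inspected(m,c) does repaired(m,c) hold.
Restrictor pairs — does the scope hold? (M1,C1):fails  (M1,C2):fails  (M1,C3):fails  (M1,C4):fails  (M1,C5):fails  (M1,C6):fails  (M1,C7):fails  (M2,C1):fails  (M2,C2):fails  (M2,C4):fails  (M2,C5):fails  (M2,C6):fails  (M2,C7):fails  (M3,C2):fails  (M3,C3):fails  (M3,C4):fails  (M3,C5):fails  (M3,C7):fails
Scope holds for no restrictor pair, so the sentence is true.

True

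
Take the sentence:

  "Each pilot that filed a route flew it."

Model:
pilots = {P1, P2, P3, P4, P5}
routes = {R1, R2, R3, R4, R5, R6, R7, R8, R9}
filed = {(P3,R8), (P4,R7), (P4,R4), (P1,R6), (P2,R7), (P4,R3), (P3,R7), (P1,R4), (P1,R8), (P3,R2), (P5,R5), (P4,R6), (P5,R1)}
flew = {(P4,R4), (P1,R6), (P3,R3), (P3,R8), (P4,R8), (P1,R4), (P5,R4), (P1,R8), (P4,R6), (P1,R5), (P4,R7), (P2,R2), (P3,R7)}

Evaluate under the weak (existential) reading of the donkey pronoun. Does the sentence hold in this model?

False

"it" takes "a route" as antecedent — a donkey pronoun bound across the clause boundary.
Weak reading: every pilot p with some filed-route has at least one filed-route r such that flew(p,r).
Per pilot: P1:✓  P2:✗  P3:✓  P4:✓  P5:✗
P2 has no witness among its filed-routes.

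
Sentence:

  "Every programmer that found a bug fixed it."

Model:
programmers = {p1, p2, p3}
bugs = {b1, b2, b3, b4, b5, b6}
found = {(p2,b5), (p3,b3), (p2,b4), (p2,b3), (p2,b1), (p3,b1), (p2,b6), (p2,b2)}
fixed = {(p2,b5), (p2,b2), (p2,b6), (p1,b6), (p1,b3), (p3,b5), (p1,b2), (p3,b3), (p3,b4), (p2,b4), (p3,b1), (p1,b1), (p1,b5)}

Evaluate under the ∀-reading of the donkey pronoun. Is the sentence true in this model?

False

"it" takes "a bug" as antecedent — a donkey pronoun bound across the clause boundary.
Strong reading: for every (p,b) with found(p,b), fixed(p,b).
Restrictor pairs: (p2,b1) ✗  (p2,b2) ✓  (p2,b3) ✗  (p2,b4) ✓  (p2,b5) ✓  (p2,b6) ✓  (p3,b1) ✓  (p3,b3) ✓
Counterexample: (p2,b1) is in found but fails the scope.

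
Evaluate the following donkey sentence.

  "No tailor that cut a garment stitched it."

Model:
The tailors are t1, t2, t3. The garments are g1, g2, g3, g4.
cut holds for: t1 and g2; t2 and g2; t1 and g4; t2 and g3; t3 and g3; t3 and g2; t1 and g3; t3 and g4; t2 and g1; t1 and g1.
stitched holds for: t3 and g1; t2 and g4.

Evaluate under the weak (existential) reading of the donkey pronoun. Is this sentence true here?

"it" takes "a garment" as antecedent — a donkey pronoun bound across the clause boundary.
Truth condition: for no (t,g) with cut(t,g) does stitched(t,g) hold.
Restrictor pairs — does the scope hold? (t1,g1):fails  (t1,g2):fails  (t1,g3):fails  (t1,g4):fails  (t2,g1):fails  (t2,g2):fails  (t2,g3):fails  (t3,g2):fails  (t3,g3):fails  (t3,g4):fails
Scope holds for no restrictor pair, so the sentence is true.

True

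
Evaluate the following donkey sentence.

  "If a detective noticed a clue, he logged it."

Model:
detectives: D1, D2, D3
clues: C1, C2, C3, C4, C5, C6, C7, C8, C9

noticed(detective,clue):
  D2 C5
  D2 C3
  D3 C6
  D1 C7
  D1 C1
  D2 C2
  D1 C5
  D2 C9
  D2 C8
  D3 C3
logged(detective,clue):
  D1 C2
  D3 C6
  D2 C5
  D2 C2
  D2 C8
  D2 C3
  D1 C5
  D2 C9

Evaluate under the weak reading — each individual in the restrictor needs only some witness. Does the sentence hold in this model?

"it" takes "a clue" as antecedent — a donkey pronoun bound across the clause boundary.
Weak reading: every detective d with some noticed-clue has at least one noticed-clue c such that logged(d,c).
Per detective: D1:✓  D2:✓  D3:✓
Every detective in the restrictor has a witness.

True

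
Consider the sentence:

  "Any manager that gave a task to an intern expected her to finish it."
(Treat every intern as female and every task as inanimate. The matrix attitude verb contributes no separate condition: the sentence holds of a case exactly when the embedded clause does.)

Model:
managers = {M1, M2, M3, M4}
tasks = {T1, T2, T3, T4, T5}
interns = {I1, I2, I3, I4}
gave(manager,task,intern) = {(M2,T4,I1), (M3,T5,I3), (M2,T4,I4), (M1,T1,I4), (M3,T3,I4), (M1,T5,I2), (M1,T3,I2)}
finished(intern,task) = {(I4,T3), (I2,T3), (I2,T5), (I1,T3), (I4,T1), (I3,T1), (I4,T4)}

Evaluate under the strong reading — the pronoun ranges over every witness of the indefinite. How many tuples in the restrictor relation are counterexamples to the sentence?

2

"her" takes "an intern" as antecedent and "it" takes "a task"; both are donkey pronouns co-varying with the restrictor.
Strong reading: for every (m,t,i) with gave(m,t,i), finished(i,t).
Restrictor triples: (M1,T1,I4)→finished(I4,T1) ✓  (M1,T3,I2)→finished(I2,T3) ✓  (M1,T5,I2)→finished(I2,T5) ✓  (M2,T4,I1)→finished(I1,T4) ✗  (M2,T4,I4)→finished(I4,T4) ✓  (M3,T3,I4)→finished(I4,T3) ✓  (M3,T5,I3)→finished(I3,T5) ✗
Counterexamples (restrictor triples failing the scope): 2.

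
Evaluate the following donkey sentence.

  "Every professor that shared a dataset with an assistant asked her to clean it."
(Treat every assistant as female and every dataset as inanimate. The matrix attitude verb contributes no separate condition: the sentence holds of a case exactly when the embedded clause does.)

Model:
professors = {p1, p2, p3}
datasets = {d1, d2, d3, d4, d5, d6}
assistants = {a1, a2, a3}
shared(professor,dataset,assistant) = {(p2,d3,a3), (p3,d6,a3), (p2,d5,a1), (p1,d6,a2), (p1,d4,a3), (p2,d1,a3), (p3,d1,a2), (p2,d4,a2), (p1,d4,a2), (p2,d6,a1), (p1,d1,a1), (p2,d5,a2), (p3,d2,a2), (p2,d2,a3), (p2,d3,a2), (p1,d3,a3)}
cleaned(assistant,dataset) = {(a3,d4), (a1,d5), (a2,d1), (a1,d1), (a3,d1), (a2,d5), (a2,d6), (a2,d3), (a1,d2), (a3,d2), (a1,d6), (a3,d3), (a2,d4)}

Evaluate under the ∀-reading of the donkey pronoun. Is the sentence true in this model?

"her" takes "an assistant" as antecedent and "it" takes "a dataset"; both are donkey pronouns co-varying with the restrictor.
Strong reading: for every (p,d,a) with shared(p,d,a), cleaned(a,d).
Restrictor triples: (p1,d1,a1)→cleaned(a1,d1) ✓  (p1,d3,a3)→cleaned(a3,d3) ✓  (p1,d4,a2)→cleaned(a2,d4) ✓  (p1,d4,a3)→cleaned(a3,d4) ✓  (p1,d6,a2)→cleaned(a2,d6) ✓  (p2,d1,a3)→cleaned(a3,d1) ✓  (p2,d2,a3)→cleaned(a3,d2) ✓  (p2,d3,a2)→cleaned(a2,d3) ✓  (p2,d3,a3)→cleaned(a3,d3) ✓  (p2,d4,a2)→cleaned(a2,d4) ✓  (p2,d5,a1)→cleaned(a1,d5) ✓  (p2,d5,a2)→cleaned(a2,d5) ✓  (p2,d6,a1)→cleaned(a1,d6) ✓  (p3,d1,a2)→cleaned(a2,d1) ✓  (p3,d2,a2)→cleaned(a2,d2) ✗  (p3,d6,a3)→cleaned(a3,d6) ✗
Counterexample: (p3,d2,a2) — cleaned(a2,d2) does not hold.

False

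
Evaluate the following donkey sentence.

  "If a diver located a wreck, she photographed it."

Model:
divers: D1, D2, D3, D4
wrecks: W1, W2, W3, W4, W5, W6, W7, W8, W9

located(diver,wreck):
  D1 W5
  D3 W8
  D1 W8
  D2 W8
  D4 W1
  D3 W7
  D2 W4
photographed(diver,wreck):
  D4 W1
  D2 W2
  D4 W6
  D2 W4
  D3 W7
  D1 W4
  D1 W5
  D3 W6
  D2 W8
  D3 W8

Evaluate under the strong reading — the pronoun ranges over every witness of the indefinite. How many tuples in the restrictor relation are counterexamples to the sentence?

"it" takes "a wreck" as antecedent — a donkey pronoun bound across the clause boundary.
Strong reading: for every (d,w) with located(d,w), photographed(d,w).
Restrictor pairs: (D1,W5) ✓  (D1,W8) ✗  (D2,W4) ✓  (D2,W8) ✓  (D3,W7) ✓  (D3,W8) ✓  (D4,W1) ✓
Counterexamples (restrictor pairs failing the scope): 1.

1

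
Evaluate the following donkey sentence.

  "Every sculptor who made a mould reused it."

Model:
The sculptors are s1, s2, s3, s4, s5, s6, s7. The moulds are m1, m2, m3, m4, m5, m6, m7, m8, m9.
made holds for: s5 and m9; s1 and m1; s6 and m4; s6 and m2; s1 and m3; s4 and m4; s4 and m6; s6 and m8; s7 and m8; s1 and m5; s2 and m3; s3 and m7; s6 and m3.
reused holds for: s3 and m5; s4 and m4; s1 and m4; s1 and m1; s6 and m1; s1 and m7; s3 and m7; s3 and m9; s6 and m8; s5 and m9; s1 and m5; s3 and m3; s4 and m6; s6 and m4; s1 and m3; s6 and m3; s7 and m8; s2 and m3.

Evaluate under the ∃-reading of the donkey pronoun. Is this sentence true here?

True

"it" takes "a mould" as antecedent — a donkey pronoun bound across the clause boundary.
Weak reading: every sculptor s with some made-mould has at least one made-mould m such that reused(s,m).
Per sculptor: s1:✓  s2:✓  s3:✓  s4:✓  s5:✓  s6:✓  s7:✓
Every sculptor in the restrictor has a witness.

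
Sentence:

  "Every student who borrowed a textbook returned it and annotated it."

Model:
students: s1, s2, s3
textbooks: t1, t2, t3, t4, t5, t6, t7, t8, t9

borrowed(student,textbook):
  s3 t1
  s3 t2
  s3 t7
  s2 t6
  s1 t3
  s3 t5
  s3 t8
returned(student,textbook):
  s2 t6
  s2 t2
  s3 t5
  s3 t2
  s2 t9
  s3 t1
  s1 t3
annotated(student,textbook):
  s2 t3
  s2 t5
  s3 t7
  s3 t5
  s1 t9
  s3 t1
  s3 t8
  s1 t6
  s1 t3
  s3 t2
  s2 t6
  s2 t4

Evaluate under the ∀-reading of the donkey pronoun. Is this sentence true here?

False

"it" takes "a textbook" as antecedent — a donkey pronoun bound across the clause boundary.
Strong reading: for every (s,t) with borrowed(s,t), returned(s,t) ∧ annotated(s,t).
Restrictor pairs: (s1,t3) ✓  (s2,t6) ✓  (s3,t1) ✓  (s3,t2) ✓  (s3,t5) ✓  (s3,t7) ✗  (s3,t8) ✗
Counterexample: (s3,t7) is in borrowed but fails the scope.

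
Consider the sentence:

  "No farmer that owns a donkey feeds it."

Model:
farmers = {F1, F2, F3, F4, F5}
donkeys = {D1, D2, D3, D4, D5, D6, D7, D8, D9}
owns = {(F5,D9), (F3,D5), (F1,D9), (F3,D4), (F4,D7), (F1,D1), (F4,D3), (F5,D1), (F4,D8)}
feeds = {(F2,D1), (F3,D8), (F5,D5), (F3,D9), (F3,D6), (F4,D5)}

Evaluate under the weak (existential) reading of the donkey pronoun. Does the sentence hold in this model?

"it" takes "a donkey" as antecedent — a donkey pronoun bound across the clause boundary.
Truth condition: for no (f,d) with owns(f,d) does feeds(f,d) hold.
Restrictor pairs — does the scope hold? (F1,D1):fails  (F1,D9):fails  (F3,D4):fails  (F3,D5):fails  (F4,D3):fails  (F4,D7):fails  (F4,D8):fails  (F5,D1):fails  (F5,D9):fails
Scope holds for no restrictor pair, so the sentence is true.

True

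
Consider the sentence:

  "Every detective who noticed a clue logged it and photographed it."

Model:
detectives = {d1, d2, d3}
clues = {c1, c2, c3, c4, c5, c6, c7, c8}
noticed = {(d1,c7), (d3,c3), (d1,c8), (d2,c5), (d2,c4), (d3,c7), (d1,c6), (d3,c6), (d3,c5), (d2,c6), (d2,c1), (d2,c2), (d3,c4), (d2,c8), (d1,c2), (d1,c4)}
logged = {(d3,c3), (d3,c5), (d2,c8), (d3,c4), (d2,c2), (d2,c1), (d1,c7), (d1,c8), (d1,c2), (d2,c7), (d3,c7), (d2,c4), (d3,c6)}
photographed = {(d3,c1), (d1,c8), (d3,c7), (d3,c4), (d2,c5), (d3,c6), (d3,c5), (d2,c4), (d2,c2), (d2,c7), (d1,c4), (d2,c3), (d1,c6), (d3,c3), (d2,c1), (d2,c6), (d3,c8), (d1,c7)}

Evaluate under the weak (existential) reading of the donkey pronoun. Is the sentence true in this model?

True

"it" takes "a clue" as antecedent — a donkey pronoun bound across the clause boundary.
Weak reading: every detective d with some noticed-clue has at least one noticed-clue c such that logged(d,c) ∧ photographed(d,c).
Per detective: d1:✓  d2:✓  d3:✓
Every detective in the restrictor has a witness.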